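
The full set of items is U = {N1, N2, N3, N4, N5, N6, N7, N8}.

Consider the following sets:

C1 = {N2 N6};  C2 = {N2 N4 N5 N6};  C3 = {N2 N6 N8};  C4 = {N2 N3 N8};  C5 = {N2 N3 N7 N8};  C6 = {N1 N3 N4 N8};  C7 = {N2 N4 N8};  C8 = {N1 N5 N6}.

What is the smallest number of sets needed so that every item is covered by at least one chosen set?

3

C2 and C5 and C6 together: C2 ∪ C5 ∪ C6 = {N1, N2, N3, N4, N5, N6, N7, N8} — every item is covered.
Only C5 contains N7, so C5 is forced; the remaining 4 items need at least 2 more sets (each remaining set adds at most 3) — so at least 3 sets are needed, and 3 is optimal.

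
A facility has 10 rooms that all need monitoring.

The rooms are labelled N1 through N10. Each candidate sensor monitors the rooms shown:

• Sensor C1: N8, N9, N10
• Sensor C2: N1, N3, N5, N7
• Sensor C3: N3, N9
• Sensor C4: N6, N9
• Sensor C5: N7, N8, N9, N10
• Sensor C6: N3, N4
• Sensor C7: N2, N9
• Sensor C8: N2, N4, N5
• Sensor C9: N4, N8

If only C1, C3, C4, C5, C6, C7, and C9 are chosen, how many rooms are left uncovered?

Union of C1, C3, C4, C5, C6, C7, C9 = {N2, N3, N4, N6, N7, N8, N9, N10}.
Not covered: N1, N5 — 2 rooms.

2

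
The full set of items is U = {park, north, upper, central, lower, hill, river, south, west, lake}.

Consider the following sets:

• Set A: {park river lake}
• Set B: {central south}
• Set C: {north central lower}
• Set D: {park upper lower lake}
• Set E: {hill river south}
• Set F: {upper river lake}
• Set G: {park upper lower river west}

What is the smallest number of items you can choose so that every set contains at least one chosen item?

3

The 3 items {park, central, river} hit every set.
No choice of 2 items meets every set, so 3 is the minimum.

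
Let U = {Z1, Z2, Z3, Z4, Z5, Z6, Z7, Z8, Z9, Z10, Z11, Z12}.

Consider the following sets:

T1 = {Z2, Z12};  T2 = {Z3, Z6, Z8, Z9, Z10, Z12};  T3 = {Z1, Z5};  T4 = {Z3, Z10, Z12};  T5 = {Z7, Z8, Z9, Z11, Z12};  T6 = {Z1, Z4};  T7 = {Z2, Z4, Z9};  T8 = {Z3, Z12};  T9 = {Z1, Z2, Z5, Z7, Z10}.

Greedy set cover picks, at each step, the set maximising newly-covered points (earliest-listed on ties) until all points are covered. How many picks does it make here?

Greedy: pick T2 (covers 6 new) → pick T9 (covers 4 new) → pick T5 (covers 1 new) → pick T6 (covers 1 new). Total picks: 4.

4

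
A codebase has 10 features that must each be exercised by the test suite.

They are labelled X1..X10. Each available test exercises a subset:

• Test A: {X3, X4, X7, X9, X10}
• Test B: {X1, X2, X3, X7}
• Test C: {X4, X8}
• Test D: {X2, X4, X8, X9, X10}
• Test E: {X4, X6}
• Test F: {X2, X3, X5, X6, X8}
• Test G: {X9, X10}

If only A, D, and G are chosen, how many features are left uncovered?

Union of A, D, G = {X2, X3, X4, X7, X8, X9, X10}.
Not covered: X1, X5, X6 — 3 features.

3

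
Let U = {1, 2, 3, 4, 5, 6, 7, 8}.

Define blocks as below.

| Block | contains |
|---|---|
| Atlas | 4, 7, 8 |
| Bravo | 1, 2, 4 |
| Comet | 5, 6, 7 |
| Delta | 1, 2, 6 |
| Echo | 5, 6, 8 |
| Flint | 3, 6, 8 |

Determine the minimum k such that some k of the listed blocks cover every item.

Take {Bravo, Comet, Flint}. Their union is {1, 2, 3, 4, 5, 6, 7, 8}, which is all 8 items.
Each block has at most 3 items, and 2·3 = 6 < 8 — so at least 3 blocks are needed, and 3 is optimal.

3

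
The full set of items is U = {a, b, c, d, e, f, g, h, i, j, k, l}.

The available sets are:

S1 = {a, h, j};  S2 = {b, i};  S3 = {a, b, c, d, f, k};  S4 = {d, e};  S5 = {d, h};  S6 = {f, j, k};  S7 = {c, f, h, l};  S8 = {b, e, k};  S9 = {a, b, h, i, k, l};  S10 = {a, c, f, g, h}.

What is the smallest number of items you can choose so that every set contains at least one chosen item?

4

The 4 items {b, d, f, h} hit every set.
No choice of 3 items meets every set, so 4 is the minimum.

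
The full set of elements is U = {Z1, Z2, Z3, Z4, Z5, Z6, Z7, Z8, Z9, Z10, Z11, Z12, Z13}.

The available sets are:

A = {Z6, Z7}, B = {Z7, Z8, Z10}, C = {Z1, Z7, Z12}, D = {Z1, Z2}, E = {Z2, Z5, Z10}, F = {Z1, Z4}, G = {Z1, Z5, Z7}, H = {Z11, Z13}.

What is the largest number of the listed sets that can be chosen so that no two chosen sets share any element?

4

A, E, F, H are pairwise disjoint (A={Z6,Z7}; E={Z2,Z5,Z10}; F={Z1,Z4}; H={Z11,Z13}).
Every remaining set overlaps one of these, and no 5 of the listed sets are pairwise disjoint, so 4 is the maximum.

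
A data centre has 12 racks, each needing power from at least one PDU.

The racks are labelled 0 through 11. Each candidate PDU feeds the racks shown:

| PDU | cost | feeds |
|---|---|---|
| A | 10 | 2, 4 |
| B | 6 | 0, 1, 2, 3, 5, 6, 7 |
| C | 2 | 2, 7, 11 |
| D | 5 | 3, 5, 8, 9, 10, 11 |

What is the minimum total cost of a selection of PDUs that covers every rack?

A, B, D together cover every rack (A ∪ B ∪ D = {0, 1, 2, 3, 4, 5, 6, 7, 8, 9, 10, 11}); total cost 10 + 6 + 5 = 21.
The greedy pick C, D, B, A costs 23; no covering selection beats 21.

21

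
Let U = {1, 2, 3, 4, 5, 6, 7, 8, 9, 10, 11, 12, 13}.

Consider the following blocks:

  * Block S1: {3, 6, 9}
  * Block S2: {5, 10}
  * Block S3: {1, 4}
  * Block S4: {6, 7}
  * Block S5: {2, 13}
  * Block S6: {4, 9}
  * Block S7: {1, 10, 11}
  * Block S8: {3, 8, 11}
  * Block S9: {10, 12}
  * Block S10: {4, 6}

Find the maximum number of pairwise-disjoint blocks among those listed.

S4, S5, S6, S8, S9 are pairwise disjoint (S4={6,7}; S5={2,13}; S6={4,9}; S8={3,8,11}; S9={10,12}).
Every remaining block overlaps one of these, and no 6 of the listed blocks are pairwise disjoint, so 5 is the maximum.

5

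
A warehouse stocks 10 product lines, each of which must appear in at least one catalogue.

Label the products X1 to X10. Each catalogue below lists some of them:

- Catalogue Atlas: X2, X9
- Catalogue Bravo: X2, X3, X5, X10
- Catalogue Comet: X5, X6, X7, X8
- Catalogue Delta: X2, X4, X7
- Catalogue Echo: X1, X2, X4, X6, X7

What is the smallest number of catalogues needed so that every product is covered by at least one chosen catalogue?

4

Take {Atlas, Bravo, Comet, Echo}. Their union is {X1, X2, X3, X4, X5, X6, X7, X8, X9, X10}, which is all 10 products.
No 3 of the 5 catalogues cover everything (all 10 combinations miss at least one product), so 4 is optimal.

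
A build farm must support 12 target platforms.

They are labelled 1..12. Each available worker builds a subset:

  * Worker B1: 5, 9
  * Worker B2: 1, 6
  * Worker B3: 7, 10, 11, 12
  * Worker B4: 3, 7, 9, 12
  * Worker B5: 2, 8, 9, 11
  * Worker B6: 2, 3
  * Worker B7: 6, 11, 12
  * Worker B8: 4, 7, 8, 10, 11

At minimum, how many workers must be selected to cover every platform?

5

Take {B1, B2, B6, B7, B8}. Their union is {1, 2, 3, 4, 5, 6, 7, 8, 9, 10, 11, 12}, which is all 12 platforms.
No 4 of the 8 workers cover everything (all 70 combinations miss at least one platform), so 5 is optimal.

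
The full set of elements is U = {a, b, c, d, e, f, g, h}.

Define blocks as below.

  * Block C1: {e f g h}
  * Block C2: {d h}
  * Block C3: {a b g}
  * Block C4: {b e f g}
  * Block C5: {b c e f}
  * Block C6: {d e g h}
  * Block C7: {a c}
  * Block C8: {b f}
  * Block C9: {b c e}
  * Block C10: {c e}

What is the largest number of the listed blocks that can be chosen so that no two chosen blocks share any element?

3

C2, C8, C10 are pairwise disjoint (C2={d,h}; C8={b,f}; C10={c,e}).
Every remaining block overlaps one of these, and no 4 of the listed blocks are pairwise disjoint, so 3 is the maximum.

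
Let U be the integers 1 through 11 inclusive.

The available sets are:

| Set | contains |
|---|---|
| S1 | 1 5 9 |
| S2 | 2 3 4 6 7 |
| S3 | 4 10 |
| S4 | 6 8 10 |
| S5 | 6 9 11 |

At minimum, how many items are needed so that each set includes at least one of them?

Take H = {1, 4, 6}. Each listed set contains at least one of these, so H is a hitting set of size 3.
No choice of 2 items meets every set, so 3 is the minimum.

3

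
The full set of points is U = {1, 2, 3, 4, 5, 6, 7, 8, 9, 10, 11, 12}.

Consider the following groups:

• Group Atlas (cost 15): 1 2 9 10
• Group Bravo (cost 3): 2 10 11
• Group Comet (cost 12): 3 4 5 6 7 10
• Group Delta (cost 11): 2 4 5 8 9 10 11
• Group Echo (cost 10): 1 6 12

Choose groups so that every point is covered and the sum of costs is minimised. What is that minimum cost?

Comet, Delta, Echo together cover every point (Comet ∪ Delta ∪ Echo = {1, 2, 3, 4, 5, 6, 7, 8, 9, 10, 11, 12}); total cost 12 + 11 + 10 = 33.
The greedy pick Bravo, Comet, Echo, Delta costs 36; no covering selection beats 33.

33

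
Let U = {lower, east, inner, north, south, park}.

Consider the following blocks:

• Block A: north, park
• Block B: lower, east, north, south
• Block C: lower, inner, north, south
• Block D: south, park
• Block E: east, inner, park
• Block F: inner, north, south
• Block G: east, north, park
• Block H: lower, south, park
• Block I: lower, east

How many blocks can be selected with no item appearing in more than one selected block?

2

D, I are pairwise disjoint (D={south,park}; I={lower,east}).
Every remaining block overlaps one of these, and no 3 of the listed blocks are pairwise disjoint, so 2 is the maximum.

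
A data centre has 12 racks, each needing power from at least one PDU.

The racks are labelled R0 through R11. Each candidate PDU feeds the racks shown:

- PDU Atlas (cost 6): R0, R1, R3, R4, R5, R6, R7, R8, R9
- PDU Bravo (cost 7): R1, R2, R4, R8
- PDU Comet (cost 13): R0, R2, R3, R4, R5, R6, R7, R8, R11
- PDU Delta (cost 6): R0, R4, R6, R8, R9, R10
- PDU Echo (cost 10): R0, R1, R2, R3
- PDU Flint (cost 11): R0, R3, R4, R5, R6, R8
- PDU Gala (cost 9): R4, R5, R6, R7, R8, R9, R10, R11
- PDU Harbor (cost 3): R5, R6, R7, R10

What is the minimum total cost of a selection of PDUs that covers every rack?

19

Echo, Gala together cover every rack (Echo ∪ Gala = {R0, R1, R2, R3, R4, R5, R6, R7, R8, R9, R10, R11}); total cost 10 + 9 = 19.
The greedy pick Atlas, Harbor, Comet costs 22; no covering selection beats 19.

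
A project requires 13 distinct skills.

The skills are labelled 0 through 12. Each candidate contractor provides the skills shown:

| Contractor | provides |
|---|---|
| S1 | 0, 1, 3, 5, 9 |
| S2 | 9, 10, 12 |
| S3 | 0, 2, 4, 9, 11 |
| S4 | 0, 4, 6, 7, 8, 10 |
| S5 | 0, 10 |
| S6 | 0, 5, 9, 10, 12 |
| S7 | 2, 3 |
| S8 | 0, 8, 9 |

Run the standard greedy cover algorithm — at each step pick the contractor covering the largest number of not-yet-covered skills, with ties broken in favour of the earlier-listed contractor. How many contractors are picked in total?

4

Greedy: pick S4 (covers 6 new) → pick S1 (covers 4 new) → pick S3 (covers 2 new) → pick S2 (covers 1 new). Total picks: 4.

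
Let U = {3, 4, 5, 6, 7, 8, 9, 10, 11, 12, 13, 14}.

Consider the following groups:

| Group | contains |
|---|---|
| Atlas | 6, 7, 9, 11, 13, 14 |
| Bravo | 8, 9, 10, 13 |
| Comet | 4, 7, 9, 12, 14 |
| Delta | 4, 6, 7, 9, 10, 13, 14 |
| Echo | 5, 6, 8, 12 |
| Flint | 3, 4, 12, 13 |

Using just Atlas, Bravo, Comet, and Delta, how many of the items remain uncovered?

2

Union of Atlas, Bravo, Comet, Delta = {4, 6, 7, 8, 9, 10, 11, 12, 13, 14}.
Not covered: 3, 5 — 2 items.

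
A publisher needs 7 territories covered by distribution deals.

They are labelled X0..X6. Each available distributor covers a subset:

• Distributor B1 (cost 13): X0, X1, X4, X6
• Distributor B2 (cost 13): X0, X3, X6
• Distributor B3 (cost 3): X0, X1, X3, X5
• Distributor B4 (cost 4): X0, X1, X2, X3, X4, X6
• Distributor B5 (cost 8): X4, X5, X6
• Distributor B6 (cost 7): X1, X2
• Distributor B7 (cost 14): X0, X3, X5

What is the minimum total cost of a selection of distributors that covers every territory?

7

B3, B4 together cover every territory (B3 ∪ B4 = {X0, X1, X2, X3, X4, X5, X6}); total cost 3 + 4 = 7.
No covering selection has total cost below 7.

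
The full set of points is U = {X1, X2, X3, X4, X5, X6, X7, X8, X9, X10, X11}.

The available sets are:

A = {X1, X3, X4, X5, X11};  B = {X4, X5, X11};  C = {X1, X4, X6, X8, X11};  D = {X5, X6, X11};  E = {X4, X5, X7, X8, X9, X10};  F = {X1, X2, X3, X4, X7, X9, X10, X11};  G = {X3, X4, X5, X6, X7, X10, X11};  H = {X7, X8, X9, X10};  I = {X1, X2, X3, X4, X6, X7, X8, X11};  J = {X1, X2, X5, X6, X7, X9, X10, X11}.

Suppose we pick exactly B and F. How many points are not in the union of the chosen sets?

Union of B, F = {X1, X2, X3, X4, X5, X7, X9, X10, X11}.
Not covered: X6, X8 — 2 points.

2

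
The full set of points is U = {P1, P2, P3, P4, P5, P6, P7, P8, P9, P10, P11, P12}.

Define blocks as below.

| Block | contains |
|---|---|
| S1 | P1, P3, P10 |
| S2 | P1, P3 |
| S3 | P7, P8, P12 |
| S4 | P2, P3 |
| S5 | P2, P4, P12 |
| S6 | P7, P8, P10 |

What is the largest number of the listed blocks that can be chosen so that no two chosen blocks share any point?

S2, S5, S6 are pairwise disjoint (S2={P1,P3}; S5={P2,P4,P12}; S6={P7,P8,P10}).
Every remaining block overlaps one of these, and no 4 of the listed blocks are pairwise disjoint, so 3 is the maximum.

3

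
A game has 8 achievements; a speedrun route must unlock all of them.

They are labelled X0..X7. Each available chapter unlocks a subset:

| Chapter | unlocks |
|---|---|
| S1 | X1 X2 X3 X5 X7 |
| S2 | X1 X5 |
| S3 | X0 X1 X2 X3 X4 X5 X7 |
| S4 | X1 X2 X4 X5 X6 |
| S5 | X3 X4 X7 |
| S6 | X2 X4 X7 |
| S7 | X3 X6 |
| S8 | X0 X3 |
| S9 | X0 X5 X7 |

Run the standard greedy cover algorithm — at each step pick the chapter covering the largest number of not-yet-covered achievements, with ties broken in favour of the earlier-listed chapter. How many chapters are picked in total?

2

Greedy: pick S3 (covers 7 new) → pick S4 (covers 1 new). Total picks: 2.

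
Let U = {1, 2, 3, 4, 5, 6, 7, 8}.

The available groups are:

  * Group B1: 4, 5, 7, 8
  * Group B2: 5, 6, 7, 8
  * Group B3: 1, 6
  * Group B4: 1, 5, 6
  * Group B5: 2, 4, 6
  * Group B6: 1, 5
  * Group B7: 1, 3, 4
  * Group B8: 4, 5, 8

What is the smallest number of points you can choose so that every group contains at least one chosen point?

3

Take H = {1, 4, 7}. Each listed group contains at least one of these, so H is a hitting set of size 3.
No choice of 2 points meets every group, so 3 is the minimum.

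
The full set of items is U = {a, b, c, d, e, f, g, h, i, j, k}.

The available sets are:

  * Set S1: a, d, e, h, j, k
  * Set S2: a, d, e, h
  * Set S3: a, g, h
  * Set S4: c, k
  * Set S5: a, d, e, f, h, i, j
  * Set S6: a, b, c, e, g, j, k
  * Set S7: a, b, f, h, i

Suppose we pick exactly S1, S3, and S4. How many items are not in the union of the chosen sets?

Union of S1, S3, S4 = {a, c, d, e, g, h, j, k}.
Not covered: b, f, i — 3 items.

3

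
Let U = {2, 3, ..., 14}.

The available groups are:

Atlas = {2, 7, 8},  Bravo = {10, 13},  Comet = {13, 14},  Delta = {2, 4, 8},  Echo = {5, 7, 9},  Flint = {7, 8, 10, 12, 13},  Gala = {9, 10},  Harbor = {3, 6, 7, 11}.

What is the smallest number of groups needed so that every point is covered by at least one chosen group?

Take {Comet, Delta, Echo, Flint, Harbor}. Their union is {2, 3, 4, 5, 6, 7, 8, 9, 10, 11, 12, 13, 14}, which is all 13 points.
No 4 of the 8 groups cover everything (all 70 combinations miss at least one point), so 5 is optimal.

5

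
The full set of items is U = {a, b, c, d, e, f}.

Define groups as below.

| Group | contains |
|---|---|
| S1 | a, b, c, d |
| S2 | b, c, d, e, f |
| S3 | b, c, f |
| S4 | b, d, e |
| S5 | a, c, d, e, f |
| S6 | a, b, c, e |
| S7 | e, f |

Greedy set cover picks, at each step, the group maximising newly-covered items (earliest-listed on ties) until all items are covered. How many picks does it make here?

2

Greedy: pick S2 (covers 5 new) → pick S1 (covers 1 new). Total picks: 2.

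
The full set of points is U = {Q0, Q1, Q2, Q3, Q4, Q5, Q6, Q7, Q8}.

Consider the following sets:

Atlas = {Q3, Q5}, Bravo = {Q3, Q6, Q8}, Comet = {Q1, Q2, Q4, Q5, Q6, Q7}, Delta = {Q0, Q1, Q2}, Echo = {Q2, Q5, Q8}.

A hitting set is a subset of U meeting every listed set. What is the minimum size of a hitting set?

2

The 2 points {Q2, Q3} hit every set.
The sets Bravo, Delta are pairwise disjoint, so any hitting set needs a separate point for each — at least 2. Hence 2 is optimal.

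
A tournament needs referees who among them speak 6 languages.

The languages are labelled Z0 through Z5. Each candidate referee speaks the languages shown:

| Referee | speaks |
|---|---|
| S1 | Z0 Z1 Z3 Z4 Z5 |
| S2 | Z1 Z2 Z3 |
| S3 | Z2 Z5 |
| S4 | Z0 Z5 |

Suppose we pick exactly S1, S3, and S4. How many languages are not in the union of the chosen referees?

0

Union of S1, S3, S4 = {Z0, Z1, Z2, Z3, Z4, Z5} — that's every language, so 0 are uncovered.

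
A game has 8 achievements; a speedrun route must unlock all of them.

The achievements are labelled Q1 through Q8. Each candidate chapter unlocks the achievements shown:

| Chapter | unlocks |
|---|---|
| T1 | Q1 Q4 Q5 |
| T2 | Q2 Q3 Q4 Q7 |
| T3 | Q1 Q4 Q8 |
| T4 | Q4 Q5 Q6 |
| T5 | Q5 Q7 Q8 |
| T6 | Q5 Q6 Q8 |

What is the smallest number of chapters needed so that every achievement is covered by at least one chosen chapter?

3

T1 and T2 and T6 together: T1 ∪ T2 ∪ T6 = {Q1, Q2, Q3, Q4, Q5, Q6, Q7, Q8} — every achievement is covered.
Only T2 contains Q2, so T2 is forced; the remaining 4 achievements need at least 2 more chapters (each remaining chapter adds at most 3) — so at least 3 chapters are needed, and 3 is optimal.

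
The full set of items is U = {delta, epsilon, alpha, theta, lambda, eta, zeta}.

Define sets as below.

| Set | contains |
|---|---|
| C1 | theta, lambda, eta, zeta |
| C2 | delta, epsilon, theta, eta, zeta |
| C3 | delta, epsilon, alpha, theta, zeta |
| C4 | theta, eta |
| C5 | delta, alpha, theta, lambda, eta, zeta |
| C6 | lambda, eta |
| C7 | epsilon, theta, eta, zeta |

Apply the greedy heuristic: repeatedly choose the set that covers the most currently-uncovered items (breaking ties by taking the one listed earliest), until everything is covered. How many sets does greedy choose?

2

Greedy: pick C5 (covers 6 new) → pick C2 (covers 1 new). Total picks: 2.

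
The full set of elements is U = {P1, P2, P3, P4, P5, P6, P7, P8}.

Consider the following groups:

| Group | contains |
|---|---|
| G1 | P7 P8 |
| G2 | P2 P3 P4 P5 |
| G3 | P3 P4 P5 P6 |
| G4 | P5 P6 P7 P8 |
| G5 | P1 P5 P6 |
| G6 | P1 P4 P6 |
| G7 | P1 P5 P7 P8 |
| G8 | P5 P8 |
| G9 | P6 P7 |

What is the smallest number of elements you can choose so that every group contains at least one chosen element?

3

H = {P4, P6, P8} meets every group (each contains at least one member of H), and |H| = 3.
No choice of 2 elements meets every group, so 3 is the minimum.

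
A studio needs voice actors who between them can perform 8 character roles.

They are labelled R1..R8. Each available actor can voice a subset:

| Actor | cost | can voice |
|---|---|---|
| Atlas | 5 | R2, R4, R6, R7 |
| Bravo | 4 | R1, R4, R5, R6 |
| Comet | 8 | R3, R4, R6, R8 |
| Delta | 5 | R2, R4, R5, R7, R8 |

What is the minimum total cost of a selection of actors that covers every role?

Bravo, Comet, Delta together cover every role (Bravo ∪ Comet ∪ Delta = {R1, R2, R3, R4, R5, R6, R7, R8}); total cost 4 + 8 + 5 = 17.
No covering selection has total cost below 17.

17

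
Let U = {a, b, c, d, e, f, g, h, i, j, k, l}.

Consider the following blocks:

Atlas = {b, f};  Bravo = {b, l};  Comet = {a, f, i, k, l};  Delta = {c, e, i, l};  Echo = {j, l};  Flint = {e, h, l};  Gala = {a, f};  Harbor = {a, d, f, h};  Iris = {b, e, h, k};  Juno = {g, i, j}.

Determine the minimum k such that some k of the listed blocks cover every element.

Delta and Harbor and Iris and Juno together: Delta ∪ Harbor ∪ Iris ∪ Juno = {a, b, c, d, e, f, g, h, i, j, k, l} — every element is covered.
Only Juno contains g, so Juno is forced; the remaining 9 elements need at least 3 more blocks (each remaining block adds at most 4) — so at least 4 blocks are needed, and 4 is optimal.

4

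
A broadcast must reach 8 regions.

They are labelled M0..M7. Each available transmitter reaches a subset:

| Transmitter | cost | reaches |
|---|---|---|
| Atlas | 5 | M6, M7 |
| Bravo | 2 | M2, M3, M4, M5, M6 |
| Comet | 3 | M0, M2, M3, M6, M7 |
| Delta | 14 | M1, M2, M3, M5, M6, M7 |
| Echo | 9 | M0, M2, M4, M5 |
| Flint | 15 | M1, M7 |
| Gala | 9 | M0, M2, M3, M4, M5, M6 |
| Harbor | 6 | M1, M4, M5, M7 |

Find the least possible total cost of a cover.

Comet, Harbor together cover every region (Comet ∪ Harbor = {M0, M1, M2, M3, M4, M5, M6, M7}); total cost 3 + 6 = 9.
The greedy pick Bravo, Comet, Harbor costs 11; no covering selection beats 9.

9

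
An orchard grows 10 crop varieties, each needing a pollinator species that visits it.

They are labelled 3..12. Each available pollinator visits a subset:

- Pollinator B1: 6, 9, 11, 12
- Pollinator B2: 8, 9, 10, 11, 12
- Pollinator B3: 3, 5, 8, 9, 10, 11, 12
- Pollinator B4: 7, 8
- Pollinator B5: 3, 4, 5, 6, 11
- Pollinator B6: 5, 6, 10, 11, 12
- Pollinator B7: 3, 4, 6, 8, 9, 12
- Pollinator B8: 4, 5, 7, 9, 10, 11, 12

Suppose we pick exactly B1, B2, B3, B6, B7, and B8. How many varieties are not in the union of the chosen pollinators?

0

Union of B1, B2, B3, B6, B7, B8 = {3, 4, 5, 6, 7, 8, 9, 10, 11, 12} — that's every variety, so 0 are uncovered.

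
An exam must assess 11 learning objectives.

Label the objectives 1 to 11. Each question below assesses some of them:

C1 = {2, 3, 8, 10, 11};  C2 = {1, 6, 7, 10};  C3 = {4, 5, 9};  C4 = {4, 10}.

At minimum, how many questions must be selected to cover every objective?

C1 and C2 and C3 together: C1 ∪ C2 ∪ C3 = {1, 2, 3, 4, 5, 6, 7, 8, 9, 10, 11} — every objective is covered.
Each question has at most 5 objectives, and 2·5 = 10 < 11 — so at least 3 questions are needed, and 3 is optimal.

3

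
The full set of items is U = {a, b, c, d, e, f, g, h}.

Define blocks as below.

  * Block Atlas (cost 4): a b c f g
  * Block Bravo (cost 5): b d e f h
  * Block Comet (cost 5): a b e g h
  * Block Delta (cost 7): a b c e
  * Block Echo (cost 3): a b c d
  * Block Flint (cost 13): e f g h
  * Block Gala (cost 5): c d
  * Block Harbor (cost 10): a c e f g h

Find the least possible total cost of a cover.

9

Atlas, Bravo together cover every item (Atlas ∪ Bravo = {a, b, c, d, e, f, g, h}); total cost 4 + 5 = 9.
The greedy pick Echo, Bravo, Atlas costs 12; no covering selection beats 9.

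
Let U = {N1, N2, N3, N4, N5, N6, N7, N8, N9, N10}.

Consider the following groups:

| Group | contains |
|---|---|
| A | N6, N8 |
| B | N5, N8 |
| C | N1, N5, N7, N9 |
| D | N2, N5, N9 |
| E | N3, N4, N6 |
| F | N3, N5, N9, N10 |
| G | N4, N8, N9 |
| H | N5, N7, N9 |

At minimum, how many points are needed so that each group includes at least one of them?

The 3 points {N3, N5, N8} hit every group.
No choice of 2 points meets every group, so 3 is the minimum.

3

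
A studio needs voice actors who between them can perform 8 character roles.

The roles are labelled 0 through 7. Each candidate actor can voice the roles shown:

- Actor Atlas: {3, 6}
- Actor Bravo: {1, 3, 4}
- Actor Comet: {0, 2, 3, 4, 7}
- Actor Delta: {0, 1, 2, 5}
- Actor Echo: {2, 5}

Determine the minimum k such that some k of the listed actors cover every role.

3

Take {Atlas, Comet, Delta}. Their union is {0, 1, 2, 3, 4, 5, 6, 7}, which is all 8 roles.
Only Atlas contains 6, so Atlas is forced; the remaining 6 roles need at least 2 more actors (each remaining actor adds at most 4) — so at least 3 actors are needed, and 3 is optimal.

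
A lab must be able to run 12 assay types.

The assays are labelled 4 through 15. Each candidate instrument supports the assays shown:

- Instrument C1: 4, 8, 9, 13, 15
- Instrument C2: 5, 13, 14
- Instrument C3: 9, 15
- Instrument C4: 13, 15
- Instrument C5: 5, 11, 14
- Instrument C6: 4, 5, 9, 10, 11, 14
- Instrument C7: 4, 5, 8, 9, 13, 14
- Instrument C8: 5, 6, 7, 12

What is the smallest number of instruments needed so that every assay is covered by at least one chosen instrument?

C1 and C6 and C8 together: C1 ∪ C6 ∪ C8 = {4, 5, 6, 7, 8, 9, 10, 11, 12, 13, 14, 15} — every assay is covered.
Only C8 contains 6, so C8 is forced; the remaining 8 assays need at least 2 more instruments (each remaining instrument adds at most 5) — so at least 3 instruments are needed, and 3 is optimal.

3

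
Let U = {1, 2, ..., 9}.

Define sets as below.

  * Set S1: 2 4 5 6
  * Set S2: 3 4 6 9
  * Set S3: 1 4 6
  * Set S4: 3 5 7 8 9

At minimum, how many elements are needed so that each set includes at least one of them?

Take H = {4, 9}. Each listed set contains at least one of these, so H is a hitting set of size 2.
The sets S3, S4 are pairwise disjoint, so any hitting set needs a separate element for each — at least 2. Hence 2 is optimal.

2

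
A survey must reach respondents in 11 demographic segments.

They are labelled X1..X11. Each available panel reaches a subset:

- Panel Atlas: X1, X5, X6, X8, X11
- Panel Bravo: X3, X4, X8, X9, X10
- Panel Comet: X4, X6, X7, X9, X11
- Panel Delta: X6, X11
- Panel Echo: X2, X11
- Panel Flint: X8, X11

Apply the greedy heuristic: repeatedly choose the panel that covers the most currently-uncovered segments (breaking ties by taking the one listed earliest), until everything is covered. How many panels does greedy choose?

Greedy: pick Atlas (covers 5 new) → pick Bravo (covers 4 new) → pick Comet (covers 1 new) → pick Echo (covers 1 new). Total picks: 4.

4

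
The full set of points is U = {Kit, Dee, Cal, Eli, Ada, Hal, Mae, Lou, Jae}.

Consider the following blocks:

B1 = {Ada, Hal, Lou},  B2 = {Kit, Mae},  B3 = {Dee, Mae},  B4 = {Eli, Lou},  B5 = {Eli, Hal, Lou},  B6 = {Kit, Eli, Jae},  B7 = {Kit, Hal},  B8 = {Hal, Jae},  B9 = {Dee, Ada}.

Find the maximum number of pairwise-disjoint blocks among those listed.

B2, B4, B8, B9 are pairwise disjoint (B2={Kit,Mae}; B4={Eli,Lou}; B8={Hal,Jae}; B9={Dee,Ada}).
Every remaining block overlaps one of these, and no 5 of the listed blocks are pairwise disjoint, so 4 is the maximum.

4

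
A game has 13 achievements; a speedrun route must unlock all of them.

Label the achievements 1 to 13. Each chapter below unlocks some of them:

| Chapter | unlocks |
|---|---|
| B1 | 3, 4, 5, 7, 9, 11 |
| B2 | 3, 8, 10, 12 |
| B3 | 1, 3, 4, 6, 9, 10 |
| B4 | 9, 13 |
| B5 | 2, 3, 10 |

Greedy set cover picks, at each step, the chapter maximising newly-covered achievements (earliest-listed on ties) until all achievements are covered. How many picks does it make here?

Greedy: pick B1 (covers 6 new) → pick B2 (covers 3 new) → pick B3 (covers 2 new) → pick B4 (covers 1 new) → pick B5 (covers 1 new). Total picks: 5.

5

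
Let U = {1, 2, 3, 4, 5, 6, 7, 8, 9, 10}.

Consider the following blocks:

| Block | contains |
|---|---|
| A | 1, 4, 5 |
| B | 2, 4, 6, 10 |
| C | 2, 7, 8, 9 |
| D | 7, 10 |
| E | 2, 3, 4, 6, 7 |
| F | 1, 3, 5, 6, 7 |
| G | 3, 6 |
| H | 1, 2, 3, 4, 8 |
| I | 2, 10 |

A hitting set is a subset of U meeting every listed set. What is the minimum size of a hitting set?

T = {2, 3, 5, 7} meets every block (each contains at least one member of T), and |T| = 4.
No choice of 3 points meets every block, so 4 is the minimum.

4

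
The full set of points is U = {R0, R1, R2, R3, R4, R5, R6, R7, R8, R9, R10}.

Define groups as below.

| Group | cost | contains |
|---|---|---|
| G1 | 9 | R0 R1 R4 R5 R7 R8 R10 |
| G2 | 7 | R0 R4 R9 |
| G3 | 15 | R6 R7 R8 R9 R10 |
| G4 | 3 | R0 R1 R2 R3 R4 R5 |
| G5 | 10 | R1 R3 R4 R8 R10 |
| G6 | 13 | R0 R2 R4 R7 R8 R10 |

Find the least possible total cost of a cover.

G3, G4 together cover every point (G3 ∪ G4 = {R0, R1, R2, R3, R4, R5, R6, R7, R8, R9, R10}); total cost 15 + 3 = 18.
The greedy pick G4, G1, G2, G3 costs 34; no covering selection beats 18.

18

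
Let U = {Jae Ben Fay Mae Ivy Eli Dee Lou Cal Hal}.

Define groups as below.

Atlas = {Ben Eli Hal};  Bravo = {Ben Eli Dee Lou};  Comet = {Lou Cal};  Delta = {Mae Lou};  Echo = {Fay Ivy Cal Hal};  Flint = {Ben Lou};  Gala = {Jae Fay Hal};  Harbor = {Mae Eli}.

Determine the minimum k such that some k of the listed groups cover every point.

Bravo and Echo and Gala and Harbor together: Bravo ∪ Echo ∪ Gala ∪ Harbor = {Jae, Ben, Fay, Mae, Ivy, Eli, Dee, Lou, Cal, Hal} — every point is covered.
No 3 of the 8 groups cover everything (all 56 combinations miss at least one point), so 4 is optimal.

4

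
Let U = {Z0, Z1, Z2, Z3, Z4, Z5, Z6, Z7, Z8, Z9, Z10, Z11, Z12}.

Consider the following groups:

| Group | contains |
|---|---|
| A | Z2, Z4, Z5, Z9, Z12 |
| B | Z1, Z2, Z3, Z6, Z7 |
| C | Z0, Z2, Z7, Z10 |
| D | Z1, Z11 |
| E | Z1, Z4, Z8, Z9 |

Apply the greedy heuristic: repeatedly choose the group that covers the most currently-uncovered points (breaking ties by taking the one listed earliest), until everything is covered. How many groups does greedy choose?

Greedy: pick A (covers 5 new) → pick B (covers 4 new) → pick C (covers 2 new) → pick D (covers 1 new) → pick E (covers 1 new). Total picks: 5.

5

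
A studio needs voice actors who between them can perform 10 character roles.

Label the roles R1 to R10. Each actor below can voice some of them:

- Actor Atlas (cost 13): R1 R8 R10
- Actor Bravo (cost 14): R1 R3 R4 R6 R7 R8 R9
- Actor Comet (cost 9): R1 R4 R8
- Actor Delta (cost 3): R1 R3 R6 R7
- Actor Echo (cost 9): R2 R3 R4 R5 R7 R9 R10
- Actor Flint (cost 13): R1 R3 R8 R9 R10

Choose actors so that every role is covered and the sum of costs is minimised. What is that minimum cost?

Comet, Delta, Echo together cover every role (Comet ∪ Delta ∪ Echo = {R1, R2, R3, R4, R5, R6, R7, R8, R9, R10}); total cost 9 + 3 + 9 = 21.
No covering selection has total cost below 21.

21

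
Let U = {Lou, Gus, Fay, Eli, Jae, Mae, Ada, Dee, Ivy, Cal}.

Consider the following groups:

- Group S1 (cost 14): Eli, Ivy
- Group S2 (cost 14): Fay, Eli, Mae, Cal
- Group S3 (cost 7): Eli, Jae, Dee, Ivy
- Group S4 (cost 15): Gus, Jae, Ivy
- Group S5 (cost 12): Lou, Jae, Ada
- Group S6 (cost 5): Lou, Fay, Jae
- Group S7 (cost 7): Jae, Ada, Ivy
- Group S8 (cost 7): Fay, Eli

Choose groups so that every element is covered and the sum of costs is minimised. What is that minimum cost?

S2, S3, S4, S5 together cover every element (S2 ∪ S3 ∪ S4 ∪ S5 = {Lou, Gus, Fay, Eli, Jae, Mae, Ada, Dee, Ivy, Cal}); total cost 14 + 7 + 15 + 12 = 48.
No covering selection has total cost below 48.

48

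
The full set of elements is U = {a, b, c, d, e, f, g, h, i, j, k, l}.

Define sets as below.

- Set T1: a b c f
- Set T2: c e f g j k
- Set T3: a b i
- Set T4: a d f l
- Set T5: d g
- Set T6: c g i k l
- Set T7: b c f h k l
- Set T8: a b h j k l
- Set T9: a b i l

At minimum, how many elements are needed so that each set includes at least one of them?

3

Take T = {a, f, g}. Each listed set contains at least one of these, so T is a hitting set of size 3.
No choice of 2 elements meets every set, so 3 is the minimum.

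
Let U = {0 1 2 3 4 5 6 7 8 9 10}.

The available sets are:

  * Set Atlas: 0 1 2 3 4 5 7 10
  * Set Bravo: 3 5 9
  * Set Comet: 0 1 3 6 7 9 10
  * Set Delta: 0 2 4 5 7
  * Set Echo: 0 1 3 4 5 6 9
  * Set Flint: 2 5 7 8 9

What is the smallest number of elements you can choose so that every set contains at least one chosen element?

Take H = {0, 5}. Each listed set contains at least one of these, so H is a hitting set of size 2.
No single element lies in every set, so at least 2 are needed and 2 is optimal.

2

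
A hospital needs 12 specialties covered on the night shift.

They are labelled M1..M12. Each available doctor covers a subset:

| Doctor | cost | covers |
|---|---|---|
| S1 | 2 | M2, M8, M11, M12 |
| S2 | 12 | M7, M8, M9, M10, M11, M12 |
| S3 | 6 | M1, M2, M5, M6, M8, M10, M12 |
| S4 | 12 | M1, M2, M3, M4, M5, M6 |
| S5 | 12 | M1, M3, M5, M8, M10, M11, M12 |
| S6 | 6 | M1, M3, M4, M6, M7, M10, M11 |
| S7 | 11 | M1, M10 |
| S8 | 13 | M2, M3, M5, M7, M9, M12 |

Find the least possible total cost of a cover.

21

S1, S6, S8 together cover every specialty (S1 ∪ S6 ∪ S8 = {M1, M2, M3, M4, M5, M6, M7, M8, M9, M10, M11, M12}); total cost 2 + 6 + 13 = 21.
The greedy pick S1, S6, S3, S2 costs 26; no covering selection beats 21.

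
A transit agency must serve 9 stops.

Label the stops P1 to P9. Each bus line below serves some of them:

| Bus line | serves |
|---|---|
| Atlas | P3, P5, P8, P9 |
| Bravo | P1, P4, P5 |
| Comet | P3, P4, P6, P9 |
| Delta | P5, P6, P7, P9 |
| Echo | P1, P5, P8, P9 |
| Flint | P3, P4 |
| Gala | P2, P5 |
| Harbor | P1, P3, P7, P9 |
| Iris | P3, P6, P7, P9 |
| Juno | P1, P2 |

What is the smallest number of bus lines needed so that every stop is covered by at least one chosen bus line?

Take {Atlas, Bravo, Gala, Iris}. Their union is {P1, P2, P3, P4, P5, P6, P7, P8, P9}, which is all 9 stops.
No 3 of the 10 bus lines cover everything (all 120 combinations miss at least one stop), so 4 is optimal.

4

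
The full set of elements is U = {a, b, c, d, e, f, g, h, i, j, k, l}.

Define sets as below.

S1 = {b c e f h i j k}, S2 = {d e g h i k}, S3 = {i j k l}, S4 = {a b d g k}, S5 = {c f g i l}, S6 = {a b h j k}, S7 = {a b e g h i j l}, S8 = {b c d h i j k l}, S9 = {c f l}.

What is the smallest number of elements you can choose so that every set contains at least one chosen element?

Take T = {k, l}. Each listed set contains at least one of these, so T is a hitting set of size 2.
The sets S5, S6 are pairwise disjoint, so any hitting set needs a separate element for each — at least 2. Hence 2 is optimal.

2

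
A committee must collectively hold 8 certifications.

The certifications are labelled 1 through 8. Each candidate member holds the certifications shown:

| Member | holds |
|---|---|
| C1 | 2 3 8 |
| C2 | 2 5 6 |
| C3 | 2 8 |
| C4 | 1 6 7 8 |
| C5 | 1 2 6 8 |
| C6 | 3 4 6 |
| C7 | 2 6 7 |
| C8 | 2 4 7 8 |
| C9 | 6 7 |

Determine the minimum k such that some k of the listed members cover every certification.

C2 and C4 and C6 together: C2 ∪ C4 ∪ C6 = {1, 2, 3, 4, 5, 6, 7, 8} — every certification is covered.
Only C2 contains 5, so C2 is forced; the remaining 5 certifications need at least 2 more members (each remaining member adds at most 3) — so at least 3 members are needed, and 3 is optimal.

3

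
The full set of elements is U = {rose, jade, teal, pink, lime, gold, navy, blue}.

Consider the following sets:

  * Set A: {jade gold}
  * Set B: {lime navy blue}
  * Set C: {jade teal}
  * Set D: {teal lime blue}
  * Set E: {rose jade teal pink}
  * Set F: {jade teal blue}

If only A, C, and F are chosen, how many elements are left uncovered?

4

Union of A, C, F = {jade, teal, gold, blue}.
Not covered: rose, pink, lime, navy — 4 elements.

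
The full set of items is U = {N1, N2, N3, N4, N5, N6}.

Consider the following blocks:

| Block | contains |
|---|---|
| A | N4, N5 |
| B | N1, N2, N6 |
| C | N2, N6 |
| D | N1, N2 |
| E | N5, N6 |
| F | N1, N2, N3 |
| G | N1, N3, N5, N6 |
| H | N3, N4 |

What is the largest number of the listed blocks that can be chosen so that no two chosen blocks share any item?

D, E, H are pairwise disjoint (D={N1,N2}; E={N5,N6}; H={N3,N4}).
Every remaining block overlaps one of these, and no 4 of the listed blocks are pairwise disjoint, so 3 is the maximum.

3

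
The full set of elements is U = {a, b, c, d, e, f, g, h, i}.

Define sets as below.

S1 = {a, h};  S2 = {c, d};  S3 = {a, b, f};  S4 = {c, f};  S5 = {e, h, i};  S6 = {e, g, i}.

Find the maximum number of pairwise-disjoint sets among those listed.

3

S2, S3, S5 are pairwise disjoint (S2={c,d}; S3={a,b,f}; S5={e,h,i}).
Every remaining set overlaps one of these, and no 4 of the listed sets are pairwise disjoint, so 3 is the maximum.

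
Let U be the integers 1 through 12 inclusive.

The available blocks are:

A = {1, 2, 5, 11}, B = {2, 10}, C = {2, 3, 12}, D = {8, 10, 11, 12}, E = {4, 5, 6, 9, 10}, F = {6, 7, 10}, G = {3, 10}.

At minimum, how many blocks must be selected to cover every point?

Take {A, C, D, E, F}. Their union is {1, 2, 3, 4, 5, 6, 7, 8, 9, 10, 11, 12}, which is all 12 points.
No 4 of the 7 blocks cover everything (all 35 combinations miss at least one point), so 5 is optimal.

5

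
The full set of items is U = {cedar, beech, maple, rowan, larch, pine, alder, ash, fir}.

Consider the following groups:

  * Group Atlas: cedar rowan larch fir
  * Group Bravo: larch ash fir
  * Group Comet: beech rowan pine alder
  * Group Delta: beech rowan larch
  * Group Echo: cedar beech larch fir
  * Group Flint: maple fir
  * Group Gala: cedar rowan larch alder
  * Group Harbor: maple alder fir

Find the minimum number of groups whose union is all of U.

Take {Bravo, Comet, Echo, Harbor}. Their union is {cedar, beech, maple, rowan, larch, pine, alder, ash, fir}, which is all 9 items.
No 3 of the 8 groups cover everything (all 56 combinations miss at least one item), so 4 is optimal.

4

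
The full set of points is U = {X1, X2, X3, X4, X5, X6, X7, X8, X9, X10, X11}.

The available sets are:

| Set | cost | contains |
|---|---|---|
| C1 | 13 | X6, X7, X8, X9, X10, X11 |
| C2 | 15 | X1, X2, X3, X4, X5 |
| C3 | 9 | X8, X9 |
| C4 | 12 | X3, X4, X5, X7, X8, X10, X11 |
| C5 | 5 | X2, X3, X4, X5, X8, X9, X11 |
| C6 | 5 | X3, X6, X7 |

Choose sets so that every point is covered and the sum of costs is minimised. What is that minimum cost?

28

C1, C2 together cover every point (C1 ∪ C2 = {X1, X2, X3, X4, X5, X6, X7, X8, X9, X10, X11}); total cost 13 + 15 = 28.
The greedy pick C5, C6, C4, C2 costs 37; no covering selection beats 28.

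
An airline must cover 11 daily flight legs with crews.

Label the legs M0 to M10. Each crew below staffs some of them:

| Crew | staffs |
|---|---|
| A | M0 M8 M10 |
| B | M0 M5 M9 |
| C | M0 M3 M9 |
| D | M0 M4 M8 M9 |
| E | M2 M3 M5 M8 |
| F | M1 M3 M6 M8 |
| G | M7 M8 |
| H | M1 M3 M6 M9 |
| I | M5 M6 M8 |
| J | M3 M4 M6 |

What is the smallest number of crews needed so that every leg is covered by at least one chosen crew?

5

Take {A, D, E, G, H}. Their union is {M0, M1, M2, M3, M4, M5, M6, M7, M8, M9, M10}, which is all 11 legs.
No 4 of the 10 crews cover everything (all 210 combinations miss at least one leg), so 5 is optimal.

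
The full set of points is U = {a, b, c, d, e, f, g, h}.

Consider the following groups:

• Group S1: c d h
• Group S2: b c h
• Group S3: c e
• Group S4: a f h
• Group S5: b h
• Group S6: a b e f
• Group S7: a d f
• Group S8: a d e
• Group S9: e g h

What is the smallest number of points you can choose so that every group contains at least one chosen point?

The 3 points {e, f, h} hit every group.
The groups S3, S5, S7 are pairwise disjoint, so any hitting set needs a separate point for each — at least 3. Hence 3 is optimal.

3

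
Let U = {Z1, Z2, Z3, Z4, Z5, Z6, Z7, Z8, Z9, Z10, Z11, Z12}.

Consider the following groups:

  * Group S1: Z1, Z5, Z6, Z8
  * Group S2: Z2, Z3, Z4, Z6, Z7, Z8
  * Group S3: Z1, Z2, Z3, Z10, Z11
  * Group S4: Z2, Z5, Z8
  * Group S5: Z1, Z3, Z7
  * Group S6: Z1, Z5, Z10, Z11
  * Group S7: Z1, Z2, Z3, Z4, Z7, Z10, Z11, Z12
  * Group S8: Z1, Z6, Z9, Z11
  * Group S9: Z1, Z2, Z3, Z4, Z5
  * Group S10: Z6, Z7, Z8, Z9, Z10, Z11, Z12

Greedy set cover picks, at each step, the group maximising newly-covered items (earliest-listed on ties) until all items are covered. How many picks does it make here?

Greedy: pick S7 (covers 8 new) → pick S1 (covers 3 new) → pick S8 (covers 1 new). Total picks: 3.
(The true minimum cover uses only 2 groups, so greedy is not optimal here.)

3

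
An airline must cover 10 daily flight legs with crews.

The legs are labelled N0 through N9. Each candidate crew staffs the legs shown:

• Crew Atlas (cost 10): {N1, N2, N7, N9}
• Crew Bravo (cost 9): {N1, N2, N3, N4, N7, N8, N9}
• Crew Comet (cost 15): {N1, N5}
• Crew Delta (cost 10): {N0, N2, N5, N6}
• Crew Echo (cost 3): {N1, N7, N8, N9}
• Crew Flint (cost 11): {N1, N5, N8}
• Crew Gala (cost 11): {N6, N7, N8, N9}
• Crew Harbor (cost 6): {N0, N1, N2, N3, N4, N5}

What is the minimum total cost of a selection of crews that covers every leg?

Gala, Harbor together cover every leg (Gala ∪ Harbor = {N0, N1, N2, N3, N4, N5, N6, N7, N8, N9}); total cost 11 + 6 = 17.
The greedy pick Echo, Harbor, Delta costs 19; no covering selection beats 17.

17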